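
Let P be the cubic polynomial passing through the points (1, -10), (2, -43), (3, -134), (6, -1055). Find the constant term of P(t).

Write P(t) = at^3 + bt^2 + ct + d. Substituting each data point gives a linear system:
  a + b + c + d = -10
  8a + 4b + 2c + d = -43
  27a + 9b + 3c + d = -134
  216a + 36b + 6c + d = -1055
Solving the system yields a = -5, b = 1, c = -1, d = -5.
So P(t) = -5t^3 + t^2 - t - 5.
The constant term is -5.

-5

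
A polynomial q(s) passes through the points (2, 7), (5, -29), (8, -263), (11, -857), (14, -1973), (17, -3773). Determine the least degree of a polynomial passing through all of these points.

Forward differences of the values at s = 2, 5, 8, 11, 14, 17:
  q  : 7  -29  -263  -857  -1973  -3773
  Δ  : -36  -234  -594  -1116  -1800
  Δ^2: -198  -360  -522  -684
  Δ^3: -162  -162  -162
  Δ^4: 0  0
  Δ^5: 0
The third differences are constant (-162) and nonzero, while all higher differences vanish, so the minimal degree is 3.

3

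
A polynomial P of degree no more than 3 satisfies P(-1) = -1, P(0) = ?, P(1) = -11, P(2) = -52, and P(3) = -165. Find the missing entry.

-6

On equispaced nodes a degree-3 polynomial has vanishing fourth forward difference, so
  P(-1) - 4·P(0) + 6·P(1) - 4·P(2) + P(3) = 0.
Substituting the known values and solving for P(0):
  -4·P(0) = 24
  P(0) = -6.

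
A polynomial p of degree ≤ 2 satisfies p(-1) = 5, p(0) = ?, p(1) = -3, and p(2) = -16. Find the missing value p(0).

4

The 3 known points determine the degree-2 polynomial uniquely.
Write p(u) = au^2 + bu + c. Substituting each data point gives a linear system:
  a - b + c = 5
  a + b + c = -3
  4a + 2b + c = -16
Solving the system yields a = -3, b = -4, c = 4.
So p(u) = -3u² - 4u + 4.
Then p(0) = 4.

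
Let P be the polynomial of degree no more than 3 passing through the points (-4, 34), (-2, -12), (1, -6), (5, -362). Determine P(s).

P(s) = -2s^3 - 5s^2 + 3s - 2

Write P(s) = as^3 + bs^2 + cs + d. Substituting each data point gives a linear system:
  -64a + 16b - 4c + d = 34
  -8a + 4b - 2c + d = -12
  a + b + c + d = -6
  125a + 25b + 5c + d = -362
Solving the system yields a = -2, b = -5, c = 3, d = -2.
So P(s) = -2s^3 - 5s^2 + 3s - 2.
Check: P(-2) = -12. ✓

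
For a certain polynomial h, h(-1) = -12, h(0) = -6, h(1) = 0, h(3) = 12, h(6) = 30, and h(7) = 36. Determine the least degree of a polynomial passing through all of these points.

1

Divided differences on the nodes -1, 0, 1, 3, 6, 7:
  order 0: -12  -6  0  12  30  36
  order 1: 6  6  6  6  6
  order 2: 0  0  0  0
  order 3: 0  0  0
  order 4: 0  0
  order 5: 0
The order-1 divided differences are all 6 (nonzero) and every higher order vanishes, so the data lies on a polynomial of degree exactly 1.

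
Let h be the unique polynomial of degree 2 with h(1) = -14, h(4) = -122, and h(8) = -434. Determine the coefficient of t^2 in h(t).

Write h(t) = at^2 + bt + c. Substituting each data point gives a linear system:
  a + b + c = -14
  16a + 4b + c = -122
  64a + 8b + c = -434
Solving the system yields a = -6, b = -6, c = -2.
So h(t) = -6t^2 - 6t - 2.
The leading coefficient is -6.

-6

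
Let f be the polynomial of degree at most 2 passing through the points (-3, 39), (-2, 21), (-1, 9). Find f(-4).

Using the Lagrange interpolation formula with nodes -3, -2, -1:
  L_0(n) = (n + 2)(n + 1) / 2
  L_1(n) = (n + 3)(n + 1) / -1
  L_2(n) = (n + 3)(n + 2) / 2
Then f(n) = 39·L_0(n) + 21·L_1(n) + 9·L_2(n).
Expanding and collecting terms gives f(n) = 3n^2 - 3n + 3.
Evaluating at n = -4: f(-4) = 63.

63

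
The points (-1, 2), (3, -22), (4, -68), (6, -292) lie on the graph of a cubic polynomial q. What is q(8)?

Write q(x) = ax^3 + bx^2 + cx + d. Substituting each data point gives a linear system:
  -a + b - c + d = 2
  27a + 9b + 3c + d = -22
  64a + 16b + 4c + d = -68
  216a + 36b + 6c + d = -292
Solving the system yields a = -2, b = 4, c = 0, d = -4.
So q(x) = -2x^3 + 4x^2 - 4.
Then q(8) = -772.

-772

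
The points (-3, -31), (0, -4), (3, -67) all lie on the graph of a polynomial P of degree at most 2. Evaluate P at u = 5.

Write P(u) = au^2 + bu + c. Substituting each data point gives a linear system:
  9a - 3b + c = -31
  c = -4
  9a + 3b + c = -67
Solving the system yields a = -5, b = -6, c = -4.
So P(u) = -5u^2 - 6u - 4.
Then P(5) = -159.

-159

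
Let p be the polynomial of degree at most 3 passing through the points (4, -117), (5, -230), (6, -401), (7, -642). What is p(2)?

-17

Using the Lagrange interpolation formula with nodes 4, 5, 6, 7:
  L_0(s) = (s - 5)(s - 6)(s - 7) / -6
  L_1(s) = (s - 4)(s - 6)(s - 7) / 2
  L_2(s) = (s - 4)(s - 5)(s - 7) / -2
  L_3(s) = (s - 4)(s - 5)(s - 6) / 6
Then p(s) = -117·L_0(s) - 230·L_1(s) - 401·L_2(s) - 642·L_3(s).
Expanding and collecting terms gives p(s) = -2s^3 + s^2 - 5.
Evaluating at s = 2: p(2) = -17.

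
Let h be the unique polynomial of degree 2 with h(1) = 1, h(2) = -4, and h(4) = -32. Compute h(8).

Write h(n) = an^2 + bn + c. Substituting each data point gives a linear system:
  a + b + c = 1
  4a + 2b + c = -4
  16a + 4b + c = -32
Solving the system yields a = -3, b = 4, c = 0.
So h(n) = -3n² + 4n.
Then h(8) = -160.

-160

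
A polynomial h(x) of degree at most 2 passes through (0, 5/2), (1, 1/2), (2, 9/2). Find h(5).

105/2

Forward differences of the values at x = 0, 1, 2:
  h  : 5/2  1/2  9/2
  Δ  : -2  4
  Δ^2: 6
The second differences are constant, confirming degree 2.
Interpolating (Newton forward form) and evaluating at x = 5 gives h(5) = 105/2.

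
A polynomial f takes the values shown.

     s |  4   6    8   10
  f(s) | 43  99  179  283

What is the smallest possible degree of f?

2

Forward differences of the values at s = 4, 6, 8, 10:
  f  : 43  99  179  283
  Δ  : 56  80  104
  Δ^2: 24  24
  Δ^3: 0
The second differences are constant (24) and nonzero, while all higher differences vanish, so the minimal degree is 2.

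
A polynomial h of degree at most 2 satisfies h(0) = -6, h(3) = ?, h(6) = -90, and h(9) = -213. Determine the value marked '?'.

-21

On equispaced nodes a degree-2 polynomial has vanishing third forward difference, so
  - h(0) + 3·h(3) - 3·h(6) + h(9) = 0.
Substituting the known values and solving for h(3):
  3·h(3) = -63
  h(3) = -21.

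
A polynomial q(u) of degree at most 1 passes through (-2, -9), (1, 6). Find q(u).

q(u) = 5u + 1

Write q(u) = au + b. Substituting each data point gives a linear system:
  -2a + b = -9
  a + b = 6
Solving the system yields a = 5, b = 1.
So q(u) = 5u + 1.
Check: q(-2) = -9. ✓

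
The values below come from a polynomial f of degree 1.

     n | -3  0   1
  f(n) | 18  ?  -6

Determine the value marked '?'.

0

The 2 known points determine the degree-1 polynomial uniquely.
Write f(n) = an + b. Substituting each data point gives a linear system:
  -3a + b = 18
  a + b = -6
Solving the system yields a = -6, b = 0.
So f(n) = -6n.
Then f(0) = 0.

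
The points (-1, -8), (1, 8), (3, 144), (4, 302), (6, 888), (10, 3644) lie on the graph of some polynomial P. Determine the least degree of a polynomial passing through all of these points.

Divided differences on the nodes -1, 1, 3, 4, 6, 10:
  order 0: -8  8  144  302  888  3644
  order 1: 8  68  158  293  689
  order 2: 15  30  45  66
  order 3: 3  3  3
  order 4: 0  0
  order 5: 0
The order-3 divided differences are all 3 (nonzero) and every higher order vanishes, so the data lies on a polynomial of degree exactly 3.

3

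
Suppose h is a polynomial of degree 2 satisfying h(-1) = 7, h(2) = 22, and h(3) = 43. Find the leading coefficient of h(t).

Write h(t) = at^2 + bt + c. Substituting each data point gives a linear system:
  a - b + c = 7
  4a + 2b + c = 22
  9a + 3b + c = 43
Solving the system yields a = 4, b = 1, c = 4.
So h(t) = 4t^2 + t + 4.
The leading coefficient is 4.

4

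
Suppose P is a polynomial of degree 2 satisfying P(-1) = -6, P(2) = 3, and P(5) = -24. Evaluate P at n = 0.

Write P(n) = an^2 + bn + c. Substituting each data point gives a linear system:
  a - b + c = -6
  4a + 2b + c = 3
  25a + 5b + c = -24
Solving the system yields a = -2, b = 5, c = 1.
So P(n) = -2n^2 + 5n + 1.
Then P(0) = 1.

1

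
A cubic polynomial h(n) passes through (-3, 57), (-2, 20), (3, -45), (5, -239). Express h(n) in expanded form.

h(n) = -2n^3 + n + 6

Write h(n) = an^3 + bn^2 + cn + d. Substituting each data point gives a linear system:
  -27a + 9b - 3c + d = 57
  -8a + 4b - 2c + d = 20
  27a + 9b + 3c + d = -45
  125a + 25b + 5c + d = -239
Solving the system yields a = -2, b = 0, c = 1, d = 6.
So h(n) = -2n³ + n + 6.
Check: h(-2) = 20. ✓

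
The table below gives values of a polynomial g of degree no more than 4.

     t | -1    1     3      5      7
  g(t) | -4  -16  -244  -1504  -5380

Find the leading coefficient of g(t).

Write g(t) = at^4 + bt^3 + ct^2 + dt + e. Substituting each data point gives a linear system:
  a - b + c - d + e = -4
  a + b + c + d + e = -16
  81a + 27b + 9c + 3d + e = -244
  625a + 125b + 25c + 5d + e = -1504
  2401a + 343b + 49c + 7d + e = -5380
Solving the system yields a = -2, b = -1, c = -4, d = -5, e = -4.
So g(t) = -2t^4 - t^3 - 4t^2 - 5t - 4.
The leading coefficient is -2.

-2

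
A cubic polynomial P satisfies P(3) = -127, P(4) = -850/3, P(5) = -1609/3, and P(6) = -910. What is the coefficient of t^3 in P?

Write P(t) = at^3 + bt^2 + ct + d. Substituting each data point gives a linear system:
  27a + 9b + 3c + d = -127
  64a + 16b + 4c + d = -850/3
  125a + 25b + 5c + d = -1609/3
  216a + 36b + 6c + d = -910
Solving the system yields a = -4, b = -1/3, c = -6, d = 2.
So P(t) = -4t^3 - (1/3)t^2 - 6t + 2.
The leading coefficient is -4.

-4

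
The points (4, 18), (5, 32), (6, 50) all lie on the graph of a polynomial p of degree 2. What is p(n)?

p(n) = 2n^2 - 4n + 2

Write p(n) = an^2 + bn + c. Substituting each data point gives a linear system:
  16a + 4b + c = 18
  25a + 5b + c = 32
  36a + 6b + c = 50
Solving the system yields a = 2, b = -4, c = 2.
So p(n) = 2n² - 4n + 2.
Check: p(6) = 50. ✓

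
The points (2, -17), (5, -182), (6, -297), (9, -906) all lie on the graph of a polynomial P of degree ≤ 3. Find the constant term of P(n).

Write P(n) = an^3 + bn^2 + cn + d. Substituting each data point gives a linear system:
  8a + 4b + 2c + d = -17
  125a + 25b + 5c + d = -182
  216a + 36b + 6c + d = -297
  729a + 81b + 9c + d = -906
Solving the system yields a = -1, b = -2, c = -2, d = 3.
So P(n) = -n^3 - 2n^2 - 2n + 3.
The constant term is 3.

3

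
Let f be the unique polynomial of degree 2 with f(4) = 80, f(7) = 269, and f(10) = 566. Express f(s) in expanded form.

f(s) = 6s^2 - 3s - 4

Write f(s) = as^2 + bs + c. Substituting each data point gives a linear system:
  16a + 4b + c = 80
  49a + 7b + c = 269
  100a + 10b + c = 566
Solving the system yields a = 6, b = -3, c = -4.
So f(s) = 6s^2 - 3s - 4.
Check: f(7) = 269. ✓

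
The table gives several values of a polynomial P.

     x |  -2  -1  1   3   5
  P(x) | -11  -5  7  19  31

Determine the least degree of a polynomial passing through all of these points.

1

Divided differences on the nodes -2, -1, 1, 3, 5:
  order 0: -11  -5  7  19  31
  order 1: 6  6  6  6
  order 2: 0  0  0
  order 3: 0  0
  order 4: 0
The order-1 divided differences are all 6 (nonzero) and every higher order vanishes, so the data lies on a polynomial of degree exactly 1.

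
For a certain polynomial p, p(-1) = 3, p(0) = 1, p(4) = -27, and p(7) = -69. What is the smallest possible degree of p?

Divided differences on the nodes -1, 0, 4, 7:
  order 0: 3  1  -27  -69
  order 1: -2  -7  -14
  order 2: -1  -1
  order 3: 0
The order-2 divided differences are all -1 (nonzero) and every higher order vanishes, so the data lies on a polynomial of degree exactly 2.

2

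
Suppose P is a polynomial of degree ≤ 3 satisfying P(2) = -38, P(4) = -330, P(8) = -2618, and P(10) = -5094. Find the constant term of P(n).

Write P(n) = an^3 + bn^2 + cn + d. Substituting each data point gives a linear system:
  8a + 4b + 2c + d = -38
  64a + 16b + 4c + d = -330
  512a + 64b + 8c + d = -2618
  1000a + 100b + 10c + d = -5094
Solving the system yields a = -5, b = -1, c = 0, d = 6.
So P(n) = -5n^3 - n^2 + 6.
The constant term is 6.

6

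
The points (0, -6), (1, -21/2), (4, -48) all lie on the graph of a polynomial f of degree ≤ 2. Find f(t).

Write f(t) = at^2 + bt + c. Substituting each data point gives a linear system:
  c = -6
  a + b + c = -21/2
  16a + 4b + c = -48
Solving the system yields a = -2, b = -5/2, c = -6.
So f(t) = -2t^2 - (5/2)t - 6.
Check: f(1) = -21/2. ✓

f(t) = -2t^2 - (5/2)t - 6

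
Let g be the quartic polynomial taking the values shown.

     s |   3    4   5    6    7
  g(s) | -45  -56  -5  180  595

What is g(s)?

Using the Lagrange interpolation formula with nodes 3, 4, 5, 6, 7:
  L_0(s) = (s - 4)(s - 5)(s - 6)(s - 7) / 24
  L_1(s) = (s - 3)(s - 5)(s - 6)(s - 7) / -6
  L_2(s) = (s - 3)(s - 4)(s - 6)(s - 7) / 4
  L_3(s) = (s - 3)(s - 4)(s - 5)(s - 7) / -6
  L_4(s) = (s - 3)(s - 4)(s - 5)(s - 6) / 24
Then g(s) = -45·L_0(s) - 56·L_1(s) - 5·L_2(s) + 180·L_3(s) + 595·L_4(s).
Expanding and collecting terms gives g(s) = s⁴ - 6s³ + 6s² - 6s.
Check: g(3) = -45. ✓

g(s) = s^4 - 6s^3 + 6s^2 - 6s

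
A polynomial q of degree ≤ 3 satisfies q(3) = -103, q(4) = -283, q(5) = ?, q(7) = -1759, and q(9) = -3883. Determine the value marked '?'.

-595

The 4 known points determine the degree-3 polynomial uniquely.
Write q(s) = as^3 + bs^2 + cs + d. Substituting each data point gives a linear system:
  27a + 9b + 3c + d = -103
  64a + 16b + 4c + d = -283
  343a + 49b + 7c + d = -1759
  729a + 81b + 9c + d = -3883
Solving the system yields a = -6, b = 6, c = 0, d = 5.
So q(s) = -6s^3 + 6s^2 + 5.
Then q(5) = -595.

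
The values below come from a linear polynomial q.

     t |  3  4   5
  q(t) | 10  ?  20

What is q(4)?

On equispaced nodes a degree-1 polynomial has vanishing second forward difference, so
  q(3) - 2·q(4) + q(5) = 0.
Substituting the known values and solving for q(4):
  -2·q(4) = -30
  q(4) = 15.

15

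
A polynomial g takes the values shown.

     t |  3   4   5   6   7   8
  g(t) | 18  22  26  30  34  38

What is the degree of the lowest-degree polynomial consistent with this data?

Forward differences of the values at t = 3, 4, 5, 6, 7, 8:
  g  : 18  22  26  30  34  38
  Δ  : 4  4  4  4  4
  Δ^2: 0  0  0  0
  Δ^3: 0  0  0
  Δ^4: 0  0
  Δ^5: 0
The first differences are constant (4) and nonzero, while all higher differences vanish, so the minimal degree is 1.

1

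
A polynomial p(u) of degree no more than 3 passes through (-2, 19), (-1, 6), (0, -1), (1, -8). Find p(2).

Write p(u) = au^3 + bu^2 + cu + d. Substituting each data point gives a linear system:
  -8a + 4b - 2c + d = 19
  -a + b - c + d = 6
  d = -1
  a + b + c + d = -8
Solving the system yields a = -1, b = 0, c = -6, d = -1.
So p(u) = -u^3 - 6u - 1.
Then p(2) = -21.

-21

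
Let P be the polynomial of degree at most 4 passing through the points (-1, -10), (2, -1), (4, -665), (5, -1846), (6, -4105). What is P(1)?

Write P(t) = at^4 + bt^3 + ct^2 + dt + e. Substituting each data point gives a linear system:
  a - b + c - d + e = -10
  16a + 8b + 4c + 2d + e = -1
  256a + 64b + 16c + 4d + e = -665
  625a + 125b + 25c + 5d + e = -1846
  1296a + 216b + 36c + 6d + e = -4105
Solving the system yields a = -4, b = 4, c = 5, d = 6, e = -1.
So P(t) = -4t^4 + 4t^3 + 5t^2 + 6t - 1.
Then P(1) = 10.

10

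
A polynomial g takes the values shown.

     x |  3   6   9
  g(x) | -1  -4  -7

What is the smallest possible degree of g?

1

Forward differences of the values at x = 3, 6, 9:
  g  : -1  -4  -7
  Δ  : -3  -3
  Δ^2: 0
The first differences are constant (-3) and nonzero, while all higher differences vanish, so the minimal degree is 1.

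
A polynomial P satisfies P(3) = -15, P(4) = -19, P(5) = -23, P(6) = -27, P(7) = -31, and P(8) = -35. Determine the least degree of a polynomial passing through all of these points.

1

Forward differences of the values at s = 3, 4, 5, 6, 7, 8:
  P  : -15  -19  -23  -27  -31  -35
  Δ  : -4  -4  -4  -4  -4
  Δ^2: 0  0  0  0
  Δ^3: 0  0  0
  Δ^4: 0  0
  Δ^5: 0
The first differences are constant (-4) and nonzero, while all higher differences vanish, so the minimal degree is 1.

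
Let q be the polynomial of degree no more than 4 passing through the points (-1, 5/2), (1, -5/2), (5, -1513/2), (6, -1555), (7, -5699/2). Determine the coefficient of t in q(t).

-1/2

Write q(t) = at^4 + bt^3 + ct^2 + dt + e. Substituting each data point gives a linear system:
  a - b + c - d + e = 5/2
  a + b + c + d + e = -5/2
  625a + 125b + 25c + 5d + e = -1513/2
  1296a + 216b + 36c + 6d + e = -1555
  2401a + 343b + 49c + 7d + e = -5699/2
Solving the system yields a = -1, b = -2, c = 5, d = -1/2, e = -4.
So q(t) = -t^4 - 2t^3 + 5t^2 - (1/2)t - 4.
The coefficient of t is -1/2.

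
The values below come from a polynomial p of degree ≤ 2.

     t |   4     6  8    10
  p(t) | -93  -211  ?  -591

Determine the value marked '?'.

-377

The 3 known points determine the degree-2 polynomial uniquely.
Write p(t) = at^2 + bt + c. Substituting each data point gives a linear system:
  16a + 4b + c = -93
  36a + 6b + c = -211
  100a + 10b + c = -591
Solving the system yields a = -6, b = 1, c = -1.
So p(t) = -6t² + t - 1.
Then p(8) = -377.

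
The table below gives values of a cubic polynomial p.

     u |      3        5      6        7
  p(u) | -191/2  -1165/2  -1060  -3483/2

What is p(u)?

p(u) = -6u^3 + 6u^2 + (5/2)u + 5

Using the Lagrange interpolation formula with nodes 3, 5, 6, 7:
  L_0(u) = (u - 5)(u - 6)(u - 7) / -24
  L_1(u) = (u - 3)(u - 6)(u - 7) / 4
  L_2(u) = (u - 3)(u - 5)(u - 7) / -3
  L_3(u) = (u - 3)(u - 5)(u - 6) / 8
Then p(u) = -191/2·L_0(u) - 1165/2·L_1(u) - 1060·L_2(u) - 3483/2·L_3(u).
Expanding and collecting terms gives p(u) = -6u^3 + 6u^2 + (5/2)u + 5.
Check: p(6) = -1060. ✓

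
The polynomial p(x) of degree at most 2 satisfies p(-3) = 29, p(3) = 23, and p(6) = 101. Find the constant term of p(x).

-1

Write p(x) = ax^2 + bx + c. Substituting each data point gives a linear system:
  9a - 3b + c = 29
  9a + 3b + c = 23
  36a + 6b + c = 101
Solving the system yields a = 3, b = -1, c = -1.
So p(x) = 3x^2 - x - 1.
The constant term is -1.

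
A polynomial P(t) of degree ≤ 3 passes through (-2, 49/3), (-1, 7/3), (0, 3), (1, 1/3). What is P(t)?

P(t) = -3t^3 - (5/3)t^2 + 2t + 3

Using the Lagrange interpolation formula with nodes -2, -1, 0, 1:
  L_0(t) = (t + 1)t(t - 1) / -6
  L_1(t) = (t + 2)t(t - 1) / 2
  L_2(t) = (t + 2)(t + 1)(t - 1) / -2
  L_3(t) = (t + 2)(t + 1)t / 6
Then P(t) = 49/3·L_0(t) + 7/3·L_1(t) + 3·L_2(t) + 1/3·L_3(t).
Expanding and collecting terms gives P(t) = -3t^3 - (5/3)t^2 + 2t + 3.
Check: P(-1) = 7/3. ✓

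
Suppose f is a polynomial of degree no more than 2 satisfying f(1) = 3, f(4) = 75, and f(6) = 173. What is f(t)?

f(t) = 5t^2 - t - 1

Write f(t) = at^2 + bt + c. Substituting each data point gives a linear system:
  a + b + c = 3
  16a + 4b + c = 75
  36a + 6b + c = 173
Solving the system yields a = 5, b = -1, c = -1.
So f(t) = 5t^2 - t - 1.
Check: f(4) = 75. ✓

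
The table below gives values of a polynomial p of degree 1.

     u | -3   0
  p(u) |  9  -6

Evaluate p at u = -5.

19

Write p(u) = au + b. Substituting each data point gives a linear system:
  -3a + b = 9
  b = -6
Solving the system yields a = -5, b = -6.
So p(u) = -5u - 6.
Then p(-5) = 19.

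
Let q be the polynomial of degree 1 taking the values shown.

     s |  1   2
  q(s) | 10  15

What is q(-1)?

Write q(s) = as + b. Substituting each data point gives a linear system:
  a + b = 10
  2a + b = 15
Solving the system yields a = 5, b = 5.
So q(s) = 5s + 5.
Then q(-1) = 0.

0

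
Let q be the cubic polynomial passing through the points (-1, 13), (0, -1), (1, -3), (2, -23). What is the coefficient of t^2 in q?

6

Write q(t) = at^3 + bt^2 + ct + d. Substituting each data point gives a linear system:
  -a + b - c + d = 13
  d = -1
  a + b + c + d = -3
  8a + 4b + 2c + d = -23
Solving the system yields a = -5, b = 6, c = -3, d = -1.
So q(t) = -5t^3 + 6t^2 - 3t - 1.
The coefficient of t^2 is 6.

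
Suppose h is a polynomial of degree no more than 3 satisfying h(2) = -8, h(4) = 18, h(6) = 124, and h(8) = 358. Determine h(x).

h(x) = x^3 - 2x^2 - 3x - 2

Using the Lagrange interpolation formula with nodes 2, 4, 6, 8:
  L_0(x) = (x - 4)(x - 6)(x - 8) / -48
  L_1(x) = (x - 2)(x - 6)(x - 8) / 16
  L_2(x) = (x - 2)(x - 4)(x - 8) / -16
  L_3(x) = (x - 2)(x - 4)(x - 6) / 48
Then h(x) = -8·L_0(x) + 18·L_1(x) + 124·L_2(x) + 358·L_3(x).
Expanding and collecting terms gives h(x) = x^3 - 2x^2 - 3x - 2.
Check: h(6) = 124. ✓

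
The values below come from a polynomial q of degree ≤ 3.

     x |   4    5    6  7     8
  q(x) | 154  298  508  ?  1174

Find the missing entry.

The 4 known points determine the degree-3 polynomial uniquely.
Write q(x) = ax^3 + bx^2 + cx + d. Substituting each data point gives a linear system:
  64a + 16b + 4c + d = 154
  125a + 25b + 5c + d = 298
  216a + 36b + 6c + d = 508
  512a + 64b + 8c + d = 1174
Solving the system yields a = 2, b = 3, c = -5, d = -2.
So q(x) = 2x³ + 3x² - 5x - 2.
Then q(7) = 796.

796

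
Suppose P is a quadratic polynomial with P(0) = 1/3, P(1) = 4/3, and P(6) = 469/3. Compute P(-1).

Using the Lagrange interpolation formula with nodes 0, 1, 6:
  L_0(x) = (x - 1)(x - 6) / 6
  L_1(x) = x(x - 6) / -5
  L_2(x) = x(x - 1) / 30
Then P(x) = 1/3·L_0(x) + 4/3·L_1(x) + 469/3·L_2(x).
Expanding and collecting terms gives P(x) = 5x^2 - 4x + 1/3.
Evaluating at x = -1: P(-1) = 28/3.

28/3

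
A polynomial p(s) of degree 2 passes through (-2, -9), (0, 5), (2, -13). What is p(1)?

Forward differences of the values at s = -2, 0, 2:
  p  : -9  5  -13
  Δ  : 14  -18
  Δ^2: -32
The second differences are constant, confirming degree 2.
Interpolating (Newton forward form) and evaluating at s = 1 gives p(1) = 0.

0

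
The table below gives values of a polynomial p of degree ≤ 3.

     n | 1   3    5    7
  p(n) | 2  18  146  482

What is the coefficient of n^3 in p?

Write p(n) = an^3 + bn^2 + cn + d. Substituting each data point gives a linear system:
  a + b + c + d = 2
  27a + 9b + 3c + d = 18
  125a + 25b + 5c + d = 146
  343a + 49b + 7c + d = 482
Solving the system yields a = 2, b = -4, c = -2, d = 6.
So p(n) = 2n^3 - 4n^2 - 2n + 6.
The leading coefficient is 2.

2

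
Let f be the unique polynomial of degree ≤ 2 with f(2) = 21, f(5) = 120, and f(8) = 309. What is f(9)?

Write f(s) = as^2 + bs + c. Substituting each data point gives a linear system:
  4a + 2b + c = 21
  25a + 5b + c = 120
  64a + 8b + c = 309
Solving the system yields a = 5, b = -2, c = 5.
So f(s) = 5s² - 2s + 5.
Then f(9) = 392.

392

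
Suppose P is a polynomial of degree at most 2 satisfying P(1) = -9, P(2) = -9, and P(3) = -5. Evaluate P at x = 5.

15

Forward differences of the values at x = 1, 2, 3:
  P  : -9  -9  -5
  Δ  : 0  4
  Δ^2: 4
The second differences are constant, confirming degree 2.
Interpolating (Newton forward form) and evaluating at x = 5 gives P(5) = 15.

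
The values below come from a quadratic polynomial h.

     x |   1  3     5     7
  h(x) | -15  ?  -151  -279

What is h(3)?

On equispaced nodes a degree-2 polynomial has vanishing third forward difference, so
  - h(1) + 3·h(3) - 3·h(5) + h(7) = 0.
Substituting the known values and solving for h(3):
  3·h(3) = -189
  h(3) = -63.

-63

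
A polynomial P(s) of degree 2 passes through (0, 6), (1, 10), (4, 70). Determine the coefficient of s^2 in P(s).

4

Write P(s) = as^2 + bs + c. Substituting each data point gives a linear system:
  c = 6
  a + b + c = 10
  16a + 4b + c = 70
Solving the system yields a = 4, b = 0, c = 6.
So P(s) = 4s^2 + 6.
The leading coefficient is 4.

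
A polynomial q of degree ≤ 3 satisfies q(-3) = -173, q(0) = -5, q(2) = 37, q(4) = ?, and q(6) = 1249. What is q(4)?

The 4 known points determine the degree-3 polynomial uniquely.
Write q(n) = an^3 + bn^2 + cn + d. Substituting each data point gives a linear system:
  -27a + 9b - 3c + d = -173
  d = -5
  8a + 4b + 2c + d = 37
  216a + 36b + 6c + d = 1249
Solving the system yields a = 6, b = -1, c = -1, d = -5.
So q(n) = 6n^3 - n^2 - n - 5.
Then q(4) = 359.

359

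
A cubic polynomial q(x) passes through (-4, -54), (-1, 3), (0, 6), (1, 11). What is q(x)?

q(x) = x^3 + x^2 + 3x + 6

Using the Lagrange interpolation formula with nodes -4, -1, 0, 1:
  L_0(x) = (x + 1)x(x - 1) / -60
  L_1(x) = (x + 4)x(x - 1) / 6
  L_2(x) = (x + 4)(x + 1)(x - 1) / -4
  L_3(x) = (x + 4)(x + 1)x / 10
Then q(x) = -54·L_0(x) + 3·L_1(x) + 6·L_2(x) + 11·L_3(x).
Expanding and collecting terms gives q(x) = x³ + x² + 3x + 6.
Check: q(0) = 6. ✓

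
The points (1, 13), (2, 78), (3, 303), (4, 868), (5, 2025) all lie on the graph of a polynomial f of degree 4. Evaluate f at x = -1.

Write f(x) = ax^4 + bx^3 + cx^2 + dx + e. Substituting each data point gives a linear system:
  a + b + c + d + e = 13
  16a + 8b + 4c + 2d + e = 78
  81a + 27b + 9c + 3d + e = 303
  256a + 64b + 16c + 4d + e = 868
  625a + 125b + 25c + 5d + e = 2025
Solving the system yields a = 3, b = 0, c = 5, d = 5, e = 0.
So f(x) = 3x⁴ + 5x² + 5x.
Then f(-1) = 3.

3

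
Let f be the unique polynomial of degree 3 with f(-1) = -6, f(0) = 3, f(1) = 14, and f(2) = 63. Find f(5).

798

Write f(t) = at^3 + bt^2 + ct + d. Substituting each data point gives a linear system:
  -a + b - c + d = -6
  d = 3
  a + b + c + d = 14
  8a + 4b + 2c + d = 63
Solving the system yields a = 6, b = 1, c = 4, d = 3.
So f(t) = 6t³ + t² + 4t + 3.
Then f(5) = 798.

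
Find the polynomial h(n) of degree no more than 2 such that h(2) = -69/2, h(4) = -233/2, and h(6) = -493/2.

Write h(n) = an^2 + bn + c. Substituting each data point gives a linear system:
  4a + 2b + c = -69/2
  16a + 4b + c = -233/2
  36a + 6b + c = -493/2
Solving the system yields a = -6, b = -5, c = -1/2.
So h(n) = -6n^2 - 5n - 1/2.
Check: h(4) = -233/2. ✓

h(n) = -6n^2 - 5n - 1/2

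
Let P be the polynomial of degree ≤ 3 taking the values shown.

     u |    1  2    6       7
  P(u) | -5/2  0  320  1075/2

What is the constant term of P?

Write P(u) = au^3 + bu^2 + cu + d. Substituting each data point gives a linear system:
  a + b + c + d = -5/2
  8a + 4b + 2c + d = 0
  216a + 36b + 6c + d = 320
  343a + 49b + 7c + d = 1075/2
Solving the system yields a = 2, b = -5/2, c = -4, d = 2.
So P(u) = 2u³ - (5/2)u² - 4u + 2.
The constant term is 2.

2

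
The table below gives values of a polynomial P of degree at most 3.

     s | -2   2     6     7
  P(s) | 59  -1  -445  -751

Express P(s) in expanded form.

Write P(s) = as^3 + bs^2 + cs + d. Substituting each data point gives a linear system:
  -8a + 4b - 2c + d = 59
  8a + 4b + 2c + d = -1
  216a + 36b + 6c + d = -445
  343a + 49b + 7c + d = -751
Solving the system yields a = -3, b = 6, c = -3, d = 5.
So P(s) = -3s³ + 6s² - 3s + 5.
Check: P(7) = -751. ✓

P(s) = -3s^3 + 6s^2 - 3s + 5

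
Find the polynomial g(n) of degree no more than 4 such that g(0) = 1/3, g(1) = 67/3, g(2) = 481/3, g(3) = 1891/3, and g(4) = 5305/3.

Write g(n) = an^4 + bn^3 + cn^2 + dn + e. Substituting each data point gives a linear system:
  e = 1/3
  a + b + c + d + e = 67/3
  16a + 8b + 4c + 2d + e = 481/3
  81a + 27b + 9c + 3d + e = 1891/3
  256a + 64b + 16c + 4d + e = 5305/3
Solving the system yields a = 5, b = 6, c = 5, d = 6, e = 1/3.
So g(n) = 5n^4 + 6n^3 + 5n^2 + 6n + 1/3.
Check: g(1) = 67/3. ✓

g(n) = 5n^4 + 6n^3 + 5n^2 + 6n + 1/3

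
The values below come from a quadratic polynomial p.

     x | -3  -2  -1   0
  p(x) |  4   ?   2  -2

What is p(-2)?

The 3 known points determine the degree-2 polynomial uniquely.
Write p(x) = ax^2 + bx + c. Substituting each data point gives a linear system:
  9a - 3b + c = 4
  a - b + c = 2
  c = -2
Solving the system yields a = -1, b = -5, c = -2.
So p(x) = -x² - 5x - 2.
Then p(-2) = 4.

4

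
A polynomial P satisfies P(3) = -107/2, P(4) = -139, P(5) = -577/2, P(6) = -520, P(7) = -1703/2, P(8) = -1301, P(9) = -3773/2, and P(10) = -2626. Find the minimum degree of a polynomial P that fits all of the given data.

Forward differences of the values at u = 3, 4, 5, 6, 7, 8, 9, 10:
  P  : -107/2  -139  -577/2  -520  -1703/2  -1301  -3773/2  -2626
  Δ  : -171/2  -299/2  -463/2  -663/2  -899/2  -1171/2  -1479/2
  Δ^2: -64  -82  -100  -118  -136  -154
  Δ^3: -18  -18  -18  -18  -18
  Δ^4: 0  0  0  0
  Δ^5: 0  0  0
  Δ^6: 0  0
  Δ^7: 0
The third differences are constant (-18) and nonzero, while all higher differences vanish, so the minimal degree is 3.

3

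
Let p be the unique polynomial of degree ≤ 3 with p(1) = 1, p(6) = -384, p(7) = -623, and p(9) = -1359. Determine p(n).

Write p(n) = an^3 + bn^2 + cn + d. Substituting each data point gives a linear system:
  a + b + c + d = 1
  216a + 36b + 6c + d = -384
  343a + 49b + 7c + d = -623
  729a + 81b + 9c + d = -1359
Solving the system yields a = -2, b = 1, c = 2, d = 0.
So p(n) = -2n³ + n² + 2n.
Check: p(7) = -623. ✓

p(n) = -2n^3 + n^2 + 2n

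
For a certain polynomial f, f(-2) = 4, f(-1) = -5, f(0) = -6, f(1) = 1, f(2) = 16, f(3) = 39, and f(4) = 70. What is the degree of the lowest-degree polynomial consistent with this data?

Forward differences of the values at s = -2, -1, 0, 1, 2, 3, 4:
  f  : 4  -5  -6  1  16  39  70
  Δ  : -9  -1  7  15  23  31
  Δ^2: 8  8  8  8  8
  Δ^3: 0  0  0  0
  Δ^4: 0  0  0
  Δ^5: 0  0
  Δ^6: 0
The second differences are constant (8) and nonzero, while all higher differences vanish, so the minimal degree is 2.

2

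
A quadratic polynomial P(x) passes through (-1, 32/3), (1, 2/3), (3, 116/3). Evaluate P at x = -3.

206/3

Write P(x) = ax^2 + bx + c. Substituting each data point gives a linear system:
  a - b + c = 32/3
  a + b + c = 2/3
  9a + 3b + c = 116/3
Solving the system yields a = 6, b = -5, c = -1/3.
So P(x) = 6x^2 - 5x - 1/3.
Then P(-3) = 206/3.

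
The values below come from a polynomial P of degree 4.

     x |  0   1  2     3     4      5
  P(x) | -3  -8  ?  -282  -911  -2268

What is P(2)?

-57

On equispaced nodes a degree-4 polynomial has vanishing fifth forward difference, so
  - P(0) + 5·P(1) - 10·P(2) + 10·P(3) - 5·P(4) + P(5) = 0.
Substituting the known values and solving for P(2):
  -10·P(2) = 570
  P(2) = -57.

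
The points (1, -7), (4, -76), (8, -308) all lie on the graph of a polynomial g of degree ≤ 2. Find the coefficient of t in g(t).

2

Write g(t) = at^2 + bt + c. Substituting each data point gives a linear system:
  a + b + c = -7
  16a + 4b + c = -76
  64a + 8b + c = -308
Solving the system yields a = -5, b = 2, c = -4.
So g(t) = -5t^2 + 2t - 4.
The coefficient of t is 2.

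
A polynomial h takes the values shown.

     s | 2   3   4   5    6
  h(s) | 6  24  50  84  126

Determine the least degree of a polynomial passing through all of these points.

2

Forward differences of the values at s = 2, 3, 4, 5, 6:
  h  : 6  24  50  84  126
  Δ  : 18  26  34  42
  Δ^2: 8  8  8
  Δ^3: 0  0
  Δ^4: 0
The second differences are constant (8) and nonzero, while all higher differences vanish, so the minimal degree is 2.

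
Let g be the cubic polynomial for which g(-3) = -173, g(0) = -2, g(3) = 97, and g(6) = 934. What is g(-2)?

Forward differences of the values at s = -3, 0, 3, 6:
  g  : -173  -2  97  934
  Δ  : 171  99  837
  Δ^2: -72  738
  Δ^3: 810
The third differences are constant, confirming degree 3.
Interpolating (Newton forward form) and evaluating at s = -2 gives g(-2) = -58.

-58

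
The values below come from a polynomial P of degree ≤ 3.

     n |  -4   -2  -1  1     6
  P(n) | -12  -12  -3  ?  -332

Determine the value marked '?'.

3

The 4 known points determine the degree-3 polynomial uniquely.
Write P(n) = an^3 + bn^2 + cn + d. Substituting each data point gives a linear system:
  -64a + 16b - 4c + d = -12
  -8a + 4b - 2c + d = -12
  -a + b - c + d = -3
  216a + 36b + 6c + d = -332
Solving the system yields a = -1, b = -4, c = 4, d = 4.
So P(n) = -n^3 - 4n^2 + 4n + 4.
Then P(1) = 3.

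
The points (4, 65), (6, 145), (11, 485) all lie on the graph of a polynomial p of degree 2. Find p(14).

785

Using the Lagrange interpolation formula with nodes 4, 6, 11:
  L_0(s) = (s - 6)(s - 11) / 14
  L_1(s) = (s - 4)(s - 11) / -10
  L_2(s) = (s - 4)(s - 6) / 35
Then p(s) = 65·L_0(s) + 145·L_1(s) + 485·L_2(s).
Expanding and collecting terms gives p(s) = 4s^2 + 1.
Evaluating at s = 14: p(14) = 785.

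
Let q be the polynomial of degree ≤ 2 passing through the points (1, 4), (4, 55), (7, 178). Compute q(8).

Forward differences of the values at n = 1, 4, 7:
  q  : 4  55  178
  Δ  : 51  123
  Δ^2: 72
The second differences are constant, confirming degree 2.
Interpolating (Newton forward form) and evaluating at n = 8 gives q(8) = 235.

235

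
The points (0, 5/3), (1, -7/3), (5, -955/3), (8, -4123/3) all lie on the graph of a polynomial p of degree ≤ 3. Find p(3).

-193/3

Using the Lagrange interpolation formula with nodes 0, 1, 5, 8:
  L_0(x) = (x - 1)(x - 5)(x - 8) / -40
  L_1(x) = x(x - 5)(x - 8) / 28
  L_2(x) = x(x - 1)(x - 8) / -60
  L_3(x) = x(x - 1)(x - 5) / 168
Then p(x) = 5/3·L_0(x) - 7/3·L_1(x) - 955/3·L_2(x) - 4123/3·L_3(x).
Expanding and collecting terms gives p(x) = -3x³ + 3x² - 4x + 5/3.
Evaluating at x = 3: p(3) = -193/3.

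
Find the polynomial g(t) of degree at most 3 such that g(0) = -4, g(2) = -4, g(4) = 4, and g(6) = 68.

g(t) = t^3 - 5t^2 + 6t - 4

Write g(t) = at^3 + bt^2 + ct + d. Substituting each data point gives a linear system:
  d = -4
  8a + 4b + 2c + d = -4
  64a + 16b + 4c + d = 4
  216a + 36b + 6c + d = 68
Solving the system yields a = 1, b = -5, c = 6, d = -4.
So g(t) = t^3 - 5t^2 + 6t - 4.
Check: g(4) = 4. ✓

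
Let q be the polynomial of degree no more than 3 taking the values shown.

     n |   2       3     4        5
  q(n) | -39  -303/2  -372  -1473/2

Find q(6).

-1281

Using the Lagrange interpolation formula with nodes 2, 3, 4, 5:
  L_0(n) = (n - 3)(n - 4)(n - 5) / -6
  L_1(n) = (n - 2)(n - 4)(n - 5) / 2
  L_2(n) = (n - 2)(n - 3)(n - 5) / -2
  L_3(n) = (n - 2)(n - 3)(n - 4) / 6
Then q(n) = -39·L_0(n) - 303/2·L_1(n) - 372·L_2(n) - 1473/2·L_3(n).
Expanding and collecting terms gives q(n) = -6n³ + (3/2)n + 6.
Evaluating at n = 6: q(6) = -1281.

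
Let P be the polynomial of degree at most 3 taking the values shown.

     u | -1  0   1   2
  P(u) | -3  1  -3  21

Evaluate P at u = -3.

Using the Lagrange interpolation formula with nodes -1, 0, 1, 2:
  L_0(u) = u(u - 1)(u - 2) / -6
  L_1(u) = (u + 1)(u - 1)(u - 2) / 2
  L_2(u) = (u + 1)u(u - 2) / -2
  L_3(u) = (u + 1)u(u - 1) / 6
Then P(u) = -3·L_0(u) + 1·L_1(u) - 3·L_2(u) + 21·L_3(u).
Expanding and collecting terms gives P(u) = 6u³ - 4u² - 6u + 1.
Evaluating at u = -3: P(-3) = -179.

-179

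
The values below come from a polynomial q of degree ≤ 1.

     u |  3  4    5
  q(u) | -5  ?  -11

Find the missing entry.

-8

On equispaced nodes a degree-1 polynomial has vanishing second forward difference, so
  q(3) - 2·q(4) + q(5) = 0.
Substituting the known values and solving for q(4):
  -2·q(4) = 16
  q(4) = -8.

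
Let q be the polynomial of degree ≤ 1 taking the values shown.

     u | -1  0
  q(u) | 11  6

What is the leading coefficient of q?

-5

Write q(u) = au + b. Substituting each data point gives a linear system:
  -a + b = 11
  b = 6
Solving the system yields a = -5, b = 6.
So q(u) = -5u + 6.
The leading coefficient is -5.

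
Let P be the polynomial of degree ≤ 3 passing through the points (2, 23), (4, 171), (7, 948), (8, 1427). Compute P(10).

Write P(x) = ax^3 + bx^2 + cx + d. Substituting each data point gives a linear system:
  8a + 4b + 2c + d = 23
  64a + 16b + 4c + d = 171
  343a + 49b + 7c + d = 948
  512a + 64b + 8c + d = 1427
Solving the system yields a = 3, b = -2, c = 2, d = 3.
So P(x) = 3x³ - 2x² + 2x + 3.
Then P(10) = 2823.

2823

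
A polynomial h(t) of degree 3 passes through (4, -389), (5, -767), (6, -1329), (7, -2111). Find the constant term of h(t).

Write h(t) = at^3 + bt^2 + ct + d. Substituting each data point gives a linear system:
  64a + 16b + 4c + d = -389
  125a + 25b + 5c + d = -767
  216a + 36b + 6c + d = -1329
  343a + 49b + 7c + d = -2111
Solving the system yields a = -6, b = -2, c = 6, d = 3.
So h(t) = -6t^3 - 2t^2 + 6t + 3.
The constant term is 3.

3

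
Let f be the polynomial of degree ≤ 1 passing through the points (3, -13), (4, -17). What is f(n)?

Using the Lagrange interpolation formula with nodes 3, 4:
  L_0(n) = (n - 4) / -1
  L_1(n) = (n - 3) / 1
Then f(n) = -13·L_0(n) - 17·L_1(n).
Expanding and collecting terms gives f(n) = -4n - 1.
Check: f(4) = -17. ✓

f(n) = -4n - 1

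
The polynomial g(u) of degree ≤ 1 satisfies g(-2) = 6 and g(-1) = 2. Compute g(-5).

18

Using the Lagrange interpolation formula with nodes -2, -1:
  L_0(u) = (u + 1) / -1
  L_1(u) = (u + 2) / 1
Then g(u) = 6·L_0(u) + 2·L_1(u).
Expanding and collecting terms gives g(u) = -4u - 2.
Evaluating at u = -5: g(-5) = 18.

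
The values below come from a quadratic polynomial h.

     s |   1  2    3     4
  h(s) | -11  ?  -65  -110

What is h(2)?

-32

The 3 known points determine the degree-2 polynomial uniquely.
Write h(s) = as^2 + bs + c. Substituting each data point gives a linear system:
  a + b + c = -11
  9a + 3b + c = -65
  16a + 4b + c = -110
Solving the system yields a = -6, b = -3, c = -2.
So h(s) = -6s^2 - 3s - 2.
Then h(2) = -32.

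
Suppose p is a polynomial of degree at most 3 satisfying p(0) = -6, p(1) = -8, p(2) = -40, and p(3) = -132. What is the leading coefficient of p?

Write p(u) = au^3 + bu^2 + cu + d. Substituting each data point gives a linear system:
  d = -6
  a + b + c + d = -8
  8a + 4b + 2c + d = -40
  27a + 9b + 3c + d = -132
Solving the system yields a = -5, b = 0, c = 3, d = -6.
So p(u) = -5u³ + 3u - 6.
The leading coefficient is -5.

-5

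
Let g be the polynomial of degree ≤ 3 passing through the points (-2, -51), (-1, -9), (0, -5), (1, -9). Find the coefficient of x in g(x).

-5

Write g(x) = ax^3 + bx^2 + cx + d. Substituting each data point gives a linear system:
  -8a + 4b - 2c + d = -51
  -a + b - c + d = -9
  d = -5
  a + b + c + d = -9
Solving the system yields a = 5, b = -4, c = -5, d = -5.
So g(x) = 5x^3 - 4x^2 - 5x - 5.
The coefficient of x is -5.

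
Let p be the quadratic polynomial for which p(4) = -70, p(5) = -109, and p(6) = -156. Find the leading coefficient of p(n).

Write p(n) = an^2 + bn + c. Substituting each data point gives a linear system:
  16a + 4b + c = -70
  25a + 5b + c = -109
  36a + 6b + c = -156
Solving the system yields a = -4, b = -3, c = 6.
So p(n) = -4n² - 3n + 6.
The leading coefficient is -4.

-4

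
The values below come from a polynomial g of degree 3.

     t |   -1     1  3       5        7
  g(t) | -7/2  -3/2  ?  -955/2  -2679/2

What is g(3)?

-191/2

The 4 known points determine the degree-3 polynomial uniquely.
Write g(t) = at^3 + bt^2 + ct + d. Substituting each data point gives a linear system:
  -a + b - c + d = -7/2
  a + b + c + d = -3/2
  125a + 25b + 5c + d = -955/2
  343a + 49b + 7c + d = -2679/2
Solving the system yields a = -4, b = 0, c = 5, d = -5/2.
So g(t) = -4t^3 + 5t - 5/2.
Then g(3) = -191/2.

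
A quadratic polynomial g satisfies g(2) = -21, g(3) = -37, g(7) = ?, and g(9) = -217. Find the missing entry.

The 3 known points determine the degree-2 polynomial uniquely.
Write g(n) = an^2 + bn + c. Substituting each data point gives a linear system:
  4a + 2b + c = -21
  9a + 3b + c = -37
  81a + 9b + c = -217
Solving the system yields a = -2, b = -6, c = -1.
So g(n) = -2n^2 - 6n - 1.
Then g(7) = -141.

-141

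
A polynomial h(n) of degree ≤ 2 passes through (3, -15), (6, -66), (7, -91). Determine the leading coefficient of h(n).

-2

Write h(n) = an^2 + bn + c. Substituting each data point gives a linear system:
  9a + 3b + c = -15
  36a + 6b + c = -66
  49a + 7b + c = -91
Solving the system yields a = -2, b = 1, c = 0.
So h(n) = -2n^2 + n.
The leading coefficient is -2.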